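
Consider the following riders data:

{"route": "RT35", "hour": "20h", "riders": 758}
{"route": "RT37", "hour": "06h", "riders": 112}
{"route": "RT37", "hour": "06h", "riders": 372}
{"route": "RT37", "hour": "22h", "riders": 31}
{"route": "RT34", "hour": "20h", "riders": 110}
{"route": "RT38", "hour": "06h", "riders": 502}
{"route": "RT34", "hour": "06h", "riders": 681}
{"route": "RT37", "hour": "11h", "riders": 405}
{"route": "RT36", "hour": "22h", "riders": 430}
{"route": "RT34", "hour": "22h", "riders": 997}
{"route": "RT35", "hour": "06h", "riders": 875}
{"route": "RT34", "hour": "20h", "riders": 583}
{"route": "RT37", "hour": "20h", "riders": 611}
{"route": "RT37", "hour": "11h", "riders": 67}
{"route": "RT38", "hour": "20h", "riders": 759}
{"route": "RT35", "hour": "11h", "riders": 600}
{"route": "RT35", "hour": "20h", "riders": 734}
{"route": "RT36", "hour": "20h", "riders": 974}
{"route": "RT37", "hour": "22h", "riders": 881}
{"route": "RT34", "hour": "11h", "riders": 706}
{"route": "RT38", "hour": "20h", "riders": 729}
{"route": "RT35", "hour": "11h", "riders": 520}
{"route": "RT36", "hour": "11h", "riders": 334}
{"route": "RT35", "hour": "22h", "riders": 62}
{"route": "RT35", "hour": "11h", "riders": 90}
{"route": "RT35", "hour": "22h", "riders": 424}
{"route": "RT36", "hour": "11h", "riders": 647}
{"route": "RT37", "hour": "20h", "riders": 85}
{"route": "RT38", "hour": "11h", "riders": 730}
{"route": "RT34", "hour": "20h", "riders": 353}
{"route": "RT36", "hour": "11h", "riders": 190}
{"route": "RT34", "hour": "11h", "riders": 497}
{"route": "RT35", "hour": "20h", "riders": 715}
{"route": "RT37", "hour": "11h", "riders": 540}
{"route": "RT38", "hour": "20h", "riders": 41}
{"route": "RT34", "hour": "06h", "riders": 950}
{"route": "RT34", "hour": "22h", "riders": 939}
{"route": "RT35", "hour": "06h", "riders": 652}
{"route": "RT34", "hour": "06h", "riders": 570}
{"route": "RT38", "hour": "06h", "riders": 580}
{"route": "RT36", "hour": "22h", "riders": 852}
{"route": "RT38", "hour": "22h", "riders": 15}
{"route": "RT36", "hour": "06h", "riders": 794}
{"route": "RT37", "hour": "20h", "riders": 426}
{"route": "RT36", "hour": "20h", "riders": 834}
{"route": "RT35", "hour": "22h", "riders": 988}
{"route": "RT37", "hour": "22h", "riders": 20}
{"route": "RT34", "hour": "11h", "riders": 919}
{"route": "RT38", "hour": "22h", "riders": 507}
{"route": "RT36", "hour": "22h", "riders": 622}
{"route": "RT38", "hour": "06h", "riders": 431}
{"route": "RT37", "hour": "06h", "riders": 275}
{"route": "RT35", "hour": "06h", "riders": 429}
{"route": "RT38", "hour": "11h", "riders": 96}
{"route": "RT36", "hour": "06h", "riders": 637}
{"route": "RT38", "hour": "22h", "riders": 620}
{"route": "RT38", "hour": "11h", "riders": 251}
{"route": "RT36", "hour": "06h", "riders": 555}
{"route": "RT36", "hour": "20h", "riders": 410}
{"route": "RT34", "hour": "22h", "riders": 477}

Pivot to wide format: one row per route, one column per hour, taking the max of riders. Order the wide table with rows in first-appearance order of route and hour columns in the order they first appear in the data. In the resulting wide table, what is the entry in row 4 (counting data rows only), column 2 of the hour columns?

580

With rows in first-appearance order of route, row 4 is route=RT38. hour columns in first-appearance order: 20h, 06h, 22h, 11h; column 2 is 06h.
Long rows with route=RT38, hour=06h: max(502, 580, 431) = 580.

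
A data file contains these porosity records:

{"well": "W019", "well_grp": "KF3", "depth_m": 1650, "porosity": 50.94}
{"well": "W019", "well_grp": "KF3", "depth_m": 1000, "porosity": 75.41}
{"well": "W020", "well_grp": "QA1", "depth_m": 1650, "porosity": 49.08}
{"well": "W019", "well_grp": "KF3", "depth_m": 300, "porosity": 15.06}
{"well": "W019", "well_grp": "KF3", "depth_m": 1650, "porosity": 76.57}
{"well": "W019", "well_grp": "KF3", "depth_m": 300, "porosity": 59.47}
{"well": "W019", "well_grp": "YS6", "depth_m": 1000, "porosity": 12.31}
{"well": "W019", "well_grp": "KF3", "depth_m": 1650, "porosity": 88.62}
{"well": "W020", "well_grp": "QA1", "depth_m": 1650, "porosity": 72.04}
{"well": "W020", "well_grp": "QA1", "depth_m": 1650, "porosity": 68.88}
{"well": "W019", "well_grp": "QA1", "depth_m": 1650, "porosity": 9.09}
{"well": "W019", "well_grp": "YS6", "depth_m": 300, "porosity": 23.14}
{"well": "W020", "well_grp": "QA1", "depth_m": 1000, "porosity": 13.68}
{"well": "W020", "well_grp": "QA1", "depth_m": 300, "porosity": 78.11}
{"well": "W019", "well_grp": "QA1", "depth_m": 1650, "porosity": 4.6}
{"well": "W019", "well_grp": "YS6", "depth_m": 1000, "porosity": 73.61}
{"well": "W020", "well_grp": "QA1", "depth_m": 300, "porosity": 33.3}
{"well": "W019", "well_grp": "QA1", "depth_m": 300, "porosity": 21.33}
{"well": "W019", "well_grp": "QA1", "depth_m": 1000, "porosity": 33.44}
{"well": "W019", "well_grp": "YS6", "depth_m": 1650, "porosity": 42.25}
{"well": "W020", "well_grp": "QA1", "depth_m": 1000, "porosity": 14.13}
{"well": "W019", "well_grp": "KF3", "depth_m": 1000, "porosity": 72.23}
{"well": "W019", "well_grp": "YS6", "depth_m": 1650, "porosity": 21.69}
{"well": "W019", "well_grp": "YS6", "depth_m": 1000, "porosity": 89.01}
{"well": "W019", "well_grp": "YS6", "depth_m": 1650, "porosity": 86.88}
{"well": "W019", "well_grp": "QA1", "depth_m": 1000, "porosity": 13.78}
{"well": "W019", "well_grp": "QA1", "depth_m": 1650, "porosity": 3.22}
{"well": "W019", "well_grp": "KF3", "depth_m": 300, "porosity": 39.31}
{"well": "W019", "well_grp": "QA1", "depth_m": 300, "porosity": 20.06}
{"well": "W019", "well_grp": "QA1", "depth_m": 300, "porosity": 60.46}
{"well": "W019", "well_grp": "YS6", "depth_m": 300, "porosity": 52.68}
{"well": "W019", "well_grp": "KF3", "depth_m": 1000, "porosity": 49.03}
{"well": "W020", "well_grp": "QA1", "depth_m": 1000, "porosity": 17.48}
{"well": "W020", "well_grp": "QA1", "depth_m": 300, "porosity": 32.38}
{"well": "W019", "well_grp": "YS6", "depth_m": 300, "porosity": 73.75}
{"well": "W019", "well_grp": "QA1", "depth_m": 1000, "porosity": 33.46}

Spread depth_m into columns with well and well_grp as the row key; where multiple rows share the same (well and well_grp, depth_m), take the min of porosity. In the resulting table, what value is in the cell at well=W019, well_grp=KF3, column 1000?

49.03

Rows with well=W019, well_grp=KF3 and depth_m=1000: porosity values are 75.41, 72.23, 49.03.
min(75.41, 72.23, 49.03) = 49.03.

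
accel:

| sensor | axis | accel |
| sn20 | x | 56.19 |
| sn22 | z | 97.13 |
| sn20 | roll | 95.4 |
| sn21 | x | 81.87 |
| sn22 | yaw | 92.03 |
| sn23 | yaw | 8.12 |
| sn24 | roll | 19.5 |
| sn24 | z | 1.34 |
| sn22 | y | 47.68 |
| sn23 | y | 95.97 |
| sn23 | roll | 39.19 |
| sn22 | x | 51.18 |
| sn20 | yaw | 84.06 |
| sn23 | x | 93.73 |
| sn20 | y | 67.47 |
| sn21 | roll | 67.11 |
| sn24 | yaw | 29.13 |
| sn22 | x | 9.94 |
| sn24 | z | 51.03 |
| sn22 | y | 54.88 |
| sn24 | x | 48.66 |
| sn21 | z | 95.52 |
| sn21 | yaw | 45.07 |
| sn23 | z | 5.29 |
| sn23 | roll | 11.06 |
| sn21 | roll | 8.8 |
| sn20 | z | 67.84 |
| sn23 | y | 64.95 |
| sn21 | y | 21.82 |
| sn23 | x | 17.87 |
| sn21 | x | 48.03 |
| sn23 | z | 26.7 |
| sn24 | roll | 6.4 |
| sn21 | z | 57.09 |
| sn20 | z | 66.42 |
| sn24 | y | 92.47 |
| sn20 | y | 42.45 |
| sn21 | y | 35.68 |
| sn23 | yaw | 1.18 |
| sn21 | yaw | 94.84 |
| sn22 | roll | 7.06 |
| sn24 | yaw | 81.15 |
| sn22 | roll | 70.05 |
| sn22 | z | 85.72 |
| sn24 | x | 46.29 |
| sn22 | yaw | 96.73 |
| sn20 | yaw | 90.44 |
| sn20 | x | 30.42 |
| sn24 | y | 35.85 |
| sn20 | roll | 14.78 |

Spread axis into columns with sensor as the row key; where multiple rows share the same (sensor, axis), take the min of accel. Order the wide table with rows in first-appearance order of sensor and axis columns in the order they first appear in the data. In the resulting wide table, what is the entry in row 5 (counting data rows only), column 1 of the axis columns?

With rows in first-appearance order of sensor, row 5 is sensor=sn24. axis columns in first-appearance order: x, z, roll, yaw, y; column 1 is x.
Long rows with sensor=sn24, axis=x: min(48.66, 46.29) = 46.29.

46.29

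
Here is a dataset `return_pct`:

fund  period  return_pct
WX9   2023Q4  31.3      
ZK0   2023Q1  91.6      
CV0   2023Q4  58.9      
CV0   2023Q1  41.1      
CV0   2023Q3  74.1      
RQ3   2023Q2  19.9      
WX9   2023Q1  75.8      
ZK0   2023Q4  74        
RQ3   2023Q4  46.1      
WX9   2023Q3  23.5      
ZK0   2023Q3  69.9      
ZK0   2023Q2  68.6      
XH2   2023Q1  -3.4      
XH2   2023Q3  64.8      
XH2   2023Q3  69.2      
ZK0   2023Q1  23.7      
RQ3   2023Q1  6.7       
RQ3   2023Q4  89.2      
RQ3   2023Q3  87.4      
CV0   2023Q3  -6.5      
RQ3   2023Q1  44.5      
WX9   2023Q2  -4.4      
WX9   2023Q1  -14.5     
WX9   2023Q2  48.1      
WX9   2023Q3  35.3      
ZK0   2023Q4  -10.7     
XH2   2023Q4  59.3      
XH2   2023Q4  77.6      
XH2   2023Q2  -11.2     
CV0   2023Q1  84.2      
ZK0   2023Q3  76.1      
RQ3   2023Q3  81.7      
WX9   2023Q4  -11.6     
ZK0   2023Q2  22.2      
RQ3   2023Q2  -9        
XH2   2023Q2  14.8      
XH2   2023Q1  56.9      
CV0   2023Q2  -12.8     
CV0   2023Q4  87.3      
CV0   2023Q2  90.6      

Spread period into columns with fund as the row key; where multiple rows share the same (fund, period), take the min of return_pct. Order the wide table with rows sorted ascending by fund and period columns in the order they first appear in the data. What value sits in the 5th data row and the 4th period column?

With rows sorted ascending by fund, row 5 is fund=ZK0. period columns in first-appearance order: 2023Q4, 2023Q1, 2023Q3, 2023Q2; column 4 is 2023Q2.
Long rows with fund=ZK0, period=2023Q2: min(68.6, 22.2) = 22.2.

22.2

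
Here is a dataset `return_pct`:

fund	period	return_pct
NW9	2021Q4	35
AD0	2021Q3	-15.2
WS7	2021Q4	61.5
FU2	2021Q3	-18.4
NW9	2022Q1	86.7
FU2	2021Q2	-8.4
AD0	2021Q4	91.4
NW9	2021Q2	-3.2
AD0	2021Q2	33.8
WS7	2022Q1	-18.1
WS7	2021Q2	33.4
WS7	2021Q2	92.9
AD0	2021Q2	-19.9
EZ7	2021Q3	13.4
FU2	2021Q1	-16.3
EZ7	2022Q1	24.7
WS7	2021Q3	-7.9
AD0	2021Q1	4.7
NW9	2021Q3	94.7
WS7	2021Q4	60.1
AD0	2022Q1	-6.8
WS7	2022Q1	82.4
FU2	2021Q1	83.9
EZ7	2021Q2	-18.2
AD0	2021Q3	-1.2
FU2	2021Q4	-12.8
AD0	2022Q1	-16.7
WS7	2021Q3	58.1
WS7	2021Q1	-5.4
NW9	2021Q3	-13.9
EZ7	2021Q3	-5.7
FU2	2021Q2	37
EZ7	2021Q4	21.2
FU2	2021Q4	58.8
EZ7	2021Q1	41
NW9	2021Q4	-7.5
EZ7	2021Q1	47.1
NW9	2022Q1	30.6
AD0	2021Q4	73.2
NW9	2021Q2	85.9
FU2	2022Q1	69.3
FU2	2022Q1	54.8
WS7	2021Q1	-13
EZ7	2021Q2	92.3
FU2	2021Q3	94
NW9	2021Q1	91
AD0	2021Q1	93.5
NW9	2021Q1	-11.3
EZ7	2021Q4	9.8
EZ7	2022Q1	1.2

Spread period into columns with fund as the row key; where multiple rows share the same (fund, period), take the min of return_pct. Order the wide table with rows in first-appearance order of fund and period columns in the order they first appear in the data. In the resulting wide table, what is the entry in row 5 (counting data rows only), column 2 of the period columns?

With rows in first-appearance order of fund, row 5 is fund=EZ7. period columns in first-appearance order: 2021Q4, 2021Q3, 2022Q1, 2021Q2, 2021Q1; column 2 is 2021Q3.
Long rows with fund=EZ7, period=2021Q3: min(13.4, -5.7) = -5.7.

-5.7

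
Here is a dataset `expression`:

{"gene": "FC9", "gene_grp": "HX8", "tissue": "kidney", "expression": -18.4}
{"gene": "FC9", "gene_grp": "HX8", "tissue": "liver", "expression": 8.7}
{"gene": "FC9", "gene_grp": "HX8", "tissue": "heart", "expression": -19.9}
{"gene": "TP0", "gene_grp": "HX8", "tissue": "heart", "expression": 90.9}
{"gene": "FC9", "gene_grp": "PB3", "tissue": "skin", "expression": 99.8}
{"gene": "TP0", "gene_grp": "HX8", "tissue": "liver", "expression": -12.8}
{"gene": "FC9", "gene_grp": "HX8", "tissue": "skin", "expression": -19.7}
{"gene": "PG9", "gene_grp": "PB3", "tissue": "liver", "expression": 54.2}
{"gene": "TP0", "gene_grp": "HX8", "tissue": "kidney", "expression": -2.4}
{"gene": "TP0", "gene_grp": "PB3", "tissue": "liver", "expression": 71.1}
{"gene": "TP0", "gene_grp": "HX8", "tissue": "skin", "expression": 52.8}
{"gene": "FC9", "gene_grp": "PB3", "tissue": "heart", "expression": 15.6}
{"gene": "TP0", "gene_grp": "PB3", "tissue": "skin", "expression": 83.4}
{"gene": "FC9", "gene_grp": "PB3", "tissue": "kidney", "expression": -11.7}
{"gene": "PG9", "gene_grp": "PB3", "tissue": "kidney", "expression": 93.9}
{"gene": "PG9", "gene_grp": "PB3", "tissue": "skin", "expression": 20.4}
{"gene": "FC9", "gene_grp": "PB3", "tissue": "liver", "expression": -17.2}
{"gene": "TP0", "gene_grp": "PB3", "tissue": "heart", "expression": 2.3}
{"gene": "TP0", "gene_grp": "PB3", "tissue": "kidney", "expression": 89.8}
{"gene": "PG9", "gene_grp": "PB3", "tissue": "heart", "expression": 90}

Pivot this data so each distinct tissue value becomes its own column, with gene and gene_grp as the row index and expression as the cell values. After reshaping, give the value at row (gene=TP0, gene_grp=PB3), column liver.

71.1

Wide layout: rows indexed by gene and gene_grp, columns are the 4 distinct tissue values (kidney, liver, heart, skin).
Cell (gene=TP0, gene_grp=PB3, tissue=liver) draws from the long row where gene=TP0, gene_grp=PB3 and tissue=liver, which has expression=71.1.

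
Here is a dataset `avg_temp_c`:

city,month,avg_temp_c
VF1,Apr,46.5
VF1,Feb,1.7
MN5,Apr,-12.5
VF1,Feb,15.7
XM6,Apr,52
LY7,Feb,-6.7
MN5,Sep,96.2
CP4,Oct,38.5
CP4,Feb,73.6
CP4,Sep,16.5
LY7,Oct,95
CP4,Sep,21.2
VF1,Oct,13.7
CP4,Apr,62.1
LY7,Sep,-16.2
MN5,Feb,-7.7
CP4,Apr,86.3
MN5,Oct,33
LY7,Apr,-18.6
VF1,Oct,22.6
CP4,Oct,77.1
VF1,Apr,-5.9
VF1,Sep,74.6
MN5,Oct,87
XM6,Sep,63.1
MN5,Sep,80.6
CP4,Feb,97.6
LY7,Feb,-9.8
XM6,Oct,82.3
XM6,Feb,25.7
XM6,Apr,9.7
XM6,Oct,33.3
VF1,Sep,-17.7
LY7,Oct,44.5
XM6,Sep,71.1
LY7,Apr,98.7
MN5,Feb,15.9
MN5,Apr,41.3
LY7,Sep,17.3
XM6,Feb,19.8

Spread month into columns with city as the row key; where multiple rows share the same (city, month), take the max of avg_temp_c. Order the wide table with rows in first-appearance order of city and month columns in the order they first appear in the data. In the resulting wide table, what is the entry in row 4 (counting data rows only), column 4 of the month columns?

95

With rows in first-appearance order of city, row 4 is city=LY7. month columns in first-appearance order: Apr, Feb, Sep, Oct; column 4 is Oct.
Long rows with city=LY7, month=Oct: max(95, 44.5) = 95.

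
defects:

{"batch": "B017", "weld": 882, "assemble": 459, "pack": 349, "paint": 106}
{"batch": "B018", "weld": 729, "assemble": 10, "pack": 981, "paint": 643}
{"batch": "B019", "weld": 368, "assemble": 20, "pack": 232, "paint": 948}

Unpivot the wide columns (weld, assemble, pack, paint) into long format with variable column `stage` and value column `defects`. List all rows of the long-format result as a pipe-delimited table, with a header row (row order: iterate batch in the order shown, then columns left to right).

Each (batch, column) pair becomes one row: 3 × 4 = 12 rows.
For example, (B017, weld) → defects=882.

| batch | stage | defects |
| B017 | weld | 882 |
| B017 | assemble | 459 |
| B017 | pack | 349 |
| B017 | paint | 106 |
| B018 | weld | 729 |
| B018 | assemble | 10 |
| B018 | pack | 981 |
| B018 | paint | 643 |
| B019 | weld | 368 |
| B019 | assemble | 20 |
| B019 | pack | 232 |
| B019 | paint | 948 |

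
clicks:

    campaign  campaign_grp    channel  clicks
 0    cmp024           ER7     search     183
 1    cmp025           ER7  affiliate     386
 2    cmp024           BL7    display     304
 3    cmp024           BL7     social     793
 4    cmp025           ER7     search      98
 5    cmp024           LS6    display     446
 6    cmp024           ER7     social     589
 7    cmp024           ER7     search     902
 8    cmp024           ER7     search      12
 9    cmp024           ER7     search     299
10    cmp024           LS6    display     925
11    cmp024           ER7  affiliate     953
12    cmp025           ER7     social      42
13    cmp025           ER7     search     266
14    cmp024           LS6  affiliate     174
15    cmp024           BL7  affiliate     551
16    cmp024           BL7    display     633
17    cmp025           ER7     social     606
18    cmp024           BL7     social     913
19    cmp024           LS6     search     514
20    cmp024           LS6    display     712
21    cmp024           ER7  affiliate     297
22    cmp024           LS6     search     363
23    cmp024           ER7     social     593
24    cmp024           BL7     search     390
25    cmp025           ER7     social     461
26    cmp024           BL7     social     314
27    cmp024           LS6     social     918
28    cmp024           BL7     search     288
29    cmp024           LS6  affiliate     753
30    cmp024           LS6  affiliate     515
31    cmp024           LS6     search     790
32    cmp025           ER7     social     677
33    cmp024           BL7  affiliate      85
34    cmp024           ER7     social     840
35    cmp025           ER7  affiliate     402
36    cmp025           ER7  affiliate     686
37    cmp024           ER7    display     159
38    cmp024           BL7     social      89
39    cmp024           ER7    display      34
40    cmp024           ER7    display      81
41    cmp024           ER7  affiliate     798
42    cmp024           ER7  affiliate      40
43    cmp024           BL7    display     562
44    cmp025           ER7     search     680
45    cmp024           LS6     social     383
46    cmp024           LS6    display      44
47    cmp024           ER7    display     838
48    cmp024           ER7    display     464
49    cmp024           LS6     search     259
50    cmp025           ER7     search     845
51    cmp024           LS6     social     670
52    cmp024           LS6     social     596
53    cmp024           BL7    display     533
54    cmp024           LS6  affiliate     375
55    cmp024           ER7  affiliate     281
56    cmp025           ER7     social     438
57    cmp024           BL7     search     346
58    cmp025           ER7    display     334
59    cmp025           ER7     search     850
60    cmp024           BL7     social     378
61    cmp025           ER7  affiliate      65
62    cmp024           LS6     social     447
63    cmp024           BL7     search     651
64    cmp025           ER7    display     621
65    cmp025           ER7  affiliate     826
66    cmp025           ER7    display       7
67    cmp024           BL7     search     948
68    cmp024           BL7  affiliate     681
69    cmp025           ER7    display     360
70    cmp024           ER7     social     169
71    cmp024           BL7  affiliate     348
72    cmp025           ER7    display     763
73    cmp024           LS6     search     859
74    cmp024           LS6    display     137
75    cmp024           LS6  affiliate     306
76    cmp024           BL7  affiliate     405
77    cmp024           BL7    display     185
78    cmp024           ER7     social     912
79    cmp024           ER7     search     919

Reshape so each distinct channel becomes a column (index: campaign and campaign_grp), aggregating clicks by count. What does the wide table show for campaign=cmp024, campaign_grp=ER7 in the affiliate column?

5

Rows with campaign=cmp024, campaign_grp=ER7 and channel=affiliate: clicks values are 953, 297, 798, 40, 281.
5 rows match — count = 5.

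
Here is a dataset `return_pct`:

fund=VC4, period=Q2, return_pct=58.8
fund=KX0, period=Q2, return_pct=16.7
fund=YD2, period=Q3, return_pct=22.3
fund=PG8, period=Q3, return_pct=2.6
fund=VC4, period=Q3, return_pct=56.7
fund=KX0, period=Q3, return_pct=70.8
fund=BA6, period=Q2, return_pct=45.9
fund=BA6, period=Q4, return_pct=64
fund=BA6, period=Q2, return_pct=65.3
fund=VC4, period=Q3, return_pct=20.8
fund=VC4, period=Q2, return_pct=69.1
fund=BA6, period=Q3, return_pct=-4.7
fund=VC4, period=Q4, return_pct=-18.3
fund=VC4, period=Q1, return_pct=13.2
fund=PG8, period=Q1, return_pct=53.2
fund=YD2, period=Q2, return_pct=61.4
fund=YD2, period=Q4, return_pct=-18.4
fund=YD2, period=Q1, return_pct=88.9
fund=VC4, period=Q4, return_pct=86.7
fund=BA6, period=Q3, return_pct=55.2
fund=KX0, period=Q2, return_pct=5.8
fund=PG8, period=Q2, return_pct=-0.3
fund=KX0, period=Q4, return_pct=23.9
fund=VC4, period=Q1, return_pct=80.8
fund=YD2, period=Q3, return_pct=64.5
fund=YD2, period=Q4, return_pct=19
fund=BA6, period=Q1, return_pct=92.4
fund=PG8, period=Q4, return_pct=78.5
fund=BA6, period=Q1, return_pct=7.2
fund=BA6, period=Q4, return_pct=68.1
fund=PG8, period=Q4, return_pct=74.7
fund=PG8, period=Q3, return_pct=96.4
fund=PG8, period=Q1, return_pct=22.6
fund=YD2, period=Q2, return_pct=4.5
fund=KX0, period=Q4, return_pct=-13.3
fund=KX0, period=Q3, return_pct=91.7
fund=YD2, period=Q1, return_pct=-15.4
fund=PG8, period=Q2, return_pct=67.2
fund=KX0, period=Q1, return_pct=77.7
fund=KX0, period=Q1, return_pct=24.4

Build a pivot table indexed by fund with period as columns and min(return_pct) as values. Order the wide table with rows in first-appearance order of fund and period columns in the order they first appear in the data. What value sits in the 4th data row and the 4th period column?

With rows in first-appearance order of fund, row 4 is fund=PG8. period columns in first-appearance order: Q2, Q3, Q4, Q1; column 4 is Q1.
Long rows with fund=PG8, period=Q1: min(53.2, 22.6) = 22.6.

22.6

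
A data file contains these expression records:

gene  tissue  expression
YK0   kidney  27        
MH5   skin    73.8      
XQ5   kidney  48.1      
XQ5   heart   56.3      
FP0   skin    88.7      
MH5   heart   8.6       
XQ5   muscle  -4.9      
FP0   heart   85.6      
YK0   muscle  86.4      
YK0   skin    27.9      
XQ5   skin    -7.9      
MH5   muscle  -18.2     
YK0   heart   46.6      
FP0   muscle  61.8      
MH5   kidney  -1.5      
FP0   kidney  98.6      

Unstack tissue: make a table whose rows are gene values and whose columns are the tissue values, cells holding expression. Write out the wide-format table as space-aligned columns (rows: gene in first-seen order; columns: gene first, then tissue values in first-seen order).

gene  kidney  skin  heart  muscle
YK0   27      27.9  46.6   86.4  
MH5   -1.5    73.8  8.6    -18.2 
XQ5   48.1    -7.9  56.3   -4.9  
FP0   98.6    88.7  85.6   61.8  

Columns: gene plus the 4 distinct tissue values (kidney, skin, heart, muscle).
For example, row YK0 column kidney takes expression=27 from the long row (YK0, kidney).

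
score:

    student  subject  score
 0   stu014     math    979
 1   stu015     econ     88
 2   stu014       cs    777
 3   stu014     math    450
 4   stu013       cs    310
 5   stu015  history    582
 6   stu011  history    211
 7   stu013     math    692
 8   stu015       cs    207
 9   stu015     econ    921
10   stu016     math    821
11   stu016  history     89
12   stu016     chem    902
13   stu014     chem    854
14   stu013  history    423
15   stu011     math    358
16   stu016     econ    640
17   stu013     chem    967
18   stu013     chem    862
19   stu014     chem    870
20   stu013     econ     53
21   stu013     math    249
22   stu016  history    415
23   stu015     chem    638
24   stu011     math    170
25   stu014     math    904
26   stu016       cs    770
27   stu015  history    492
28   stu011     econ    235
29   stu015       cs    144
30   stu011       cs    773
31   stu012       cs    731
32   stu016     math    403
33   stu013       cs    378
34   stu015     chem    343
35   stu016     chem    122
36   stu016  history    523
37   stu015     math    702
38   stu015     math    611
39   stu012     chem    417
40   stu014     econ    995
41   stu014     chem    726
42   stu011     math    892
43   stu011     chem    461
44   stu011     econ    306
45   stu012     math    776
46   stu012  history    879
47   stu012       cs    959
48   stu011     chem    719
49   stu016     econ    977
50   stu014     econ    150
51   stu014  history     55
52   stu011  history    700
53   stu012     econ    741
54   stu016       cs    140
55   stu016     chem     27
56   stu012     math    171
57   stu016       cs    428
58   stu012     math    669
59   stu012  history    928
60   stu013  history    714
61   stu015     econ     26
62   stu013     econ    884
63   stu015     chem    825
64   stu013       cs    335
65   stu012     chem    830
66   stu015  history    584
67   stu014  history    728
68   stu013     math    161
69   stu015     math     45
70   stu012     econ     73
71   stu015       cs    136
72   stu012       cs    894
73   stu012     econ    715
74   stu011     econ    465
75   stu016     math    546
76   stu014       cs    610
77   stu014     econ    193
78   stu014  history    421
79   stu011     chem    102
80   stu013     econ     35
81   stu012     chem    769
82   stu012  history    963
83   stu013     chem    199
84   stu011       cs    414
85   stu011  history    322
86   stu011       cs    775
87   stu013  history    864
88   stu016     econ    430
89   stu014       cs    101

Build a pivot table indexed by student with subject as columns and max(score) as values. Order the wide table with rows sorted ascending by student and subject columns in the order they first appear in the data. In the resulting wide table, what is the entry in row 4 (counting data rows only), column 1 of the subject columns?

979

With rows sorted ascending by student, row 4 is student=stu014. subject columns in first-appearance order: math, econ, cs, history, chem; column 1 is math.
Long rows with student=stu014, subject=math: max(979, 450, 904) = 979.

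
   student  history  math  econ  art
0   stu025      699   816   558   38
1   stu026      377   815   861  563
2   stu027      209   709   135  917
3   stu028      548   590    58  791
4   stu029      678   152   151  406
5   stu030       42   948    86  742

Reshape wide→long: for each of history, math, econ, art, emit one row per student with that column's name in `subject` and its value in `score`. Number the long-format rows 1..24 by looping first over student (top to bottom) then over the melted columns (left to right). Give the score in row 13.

24 rows total (6 × 4). Row 13: index ⌊(13-1)/4⌋ = 3 into student → stu028; (13-1) mod 4 = 0 into the melted columns → history.
So row 13 is (stu028, history, 548); score = 548.

548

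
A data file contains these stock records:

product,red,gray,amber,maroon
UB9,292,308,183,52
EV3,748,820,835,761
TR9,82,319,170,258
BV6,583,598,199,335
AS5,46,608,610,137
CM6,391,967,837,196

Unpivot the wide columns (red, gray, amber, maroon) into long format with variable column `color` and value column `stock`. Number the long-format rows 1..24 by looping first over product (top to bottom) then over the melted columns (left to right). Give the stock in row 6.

24 rows total (6 × 4). Row 6: index ⌊(6-1)/4⌋ = 1 into product → EV3; (6-1) mod 4 = 1 into the melted columns → gray.
So row 6 is (EV3, gray, 820); stock = 820.

820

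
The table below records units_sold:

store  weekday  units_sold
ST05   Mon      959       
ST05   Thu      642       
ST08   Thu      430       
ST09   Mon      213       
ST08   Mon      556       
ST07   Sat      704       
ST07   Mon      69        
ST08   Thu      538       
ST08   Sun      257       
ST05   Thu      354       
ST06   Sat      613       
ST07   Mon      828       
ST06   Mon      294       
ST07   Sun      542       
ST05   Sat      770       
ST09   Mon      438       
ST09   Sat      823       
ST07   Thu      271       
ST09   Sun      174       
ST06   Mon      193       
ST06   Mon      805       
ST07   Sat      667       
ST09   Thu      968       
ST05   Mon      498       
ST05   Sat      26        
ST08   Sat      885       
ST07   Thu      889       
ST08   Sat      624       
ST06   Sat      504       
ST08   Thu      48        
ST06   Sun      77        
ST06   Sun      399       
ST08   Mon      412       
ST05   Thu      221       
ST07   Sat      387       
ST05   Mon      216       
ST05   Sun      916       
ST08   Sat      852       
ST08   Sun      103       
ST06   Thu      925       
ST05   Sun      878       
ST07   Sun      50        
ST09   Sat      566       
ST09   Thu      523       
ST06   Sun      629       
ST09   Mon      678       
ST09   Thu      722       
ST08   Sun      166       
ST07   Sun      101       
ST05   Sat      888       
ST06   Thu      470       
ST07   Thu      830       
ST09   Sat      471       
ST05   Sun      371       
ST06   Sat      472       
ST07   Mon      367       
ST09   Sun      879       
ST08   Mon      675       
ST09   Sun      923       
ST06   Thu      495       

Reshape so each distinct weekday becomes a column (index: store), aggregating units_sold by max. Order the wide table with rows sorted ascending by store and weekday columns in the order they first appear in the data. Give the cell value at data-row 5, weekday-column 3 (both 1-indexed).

823

With rows sorted ascending by store, row 5 is store=ST09. weekday columns in first-appearance order: Mon, Thu, Sat, Sun; column 3 is Sat.
Long rows with store=ST09, weekday=Sat: max(823, 566, 471) = 823.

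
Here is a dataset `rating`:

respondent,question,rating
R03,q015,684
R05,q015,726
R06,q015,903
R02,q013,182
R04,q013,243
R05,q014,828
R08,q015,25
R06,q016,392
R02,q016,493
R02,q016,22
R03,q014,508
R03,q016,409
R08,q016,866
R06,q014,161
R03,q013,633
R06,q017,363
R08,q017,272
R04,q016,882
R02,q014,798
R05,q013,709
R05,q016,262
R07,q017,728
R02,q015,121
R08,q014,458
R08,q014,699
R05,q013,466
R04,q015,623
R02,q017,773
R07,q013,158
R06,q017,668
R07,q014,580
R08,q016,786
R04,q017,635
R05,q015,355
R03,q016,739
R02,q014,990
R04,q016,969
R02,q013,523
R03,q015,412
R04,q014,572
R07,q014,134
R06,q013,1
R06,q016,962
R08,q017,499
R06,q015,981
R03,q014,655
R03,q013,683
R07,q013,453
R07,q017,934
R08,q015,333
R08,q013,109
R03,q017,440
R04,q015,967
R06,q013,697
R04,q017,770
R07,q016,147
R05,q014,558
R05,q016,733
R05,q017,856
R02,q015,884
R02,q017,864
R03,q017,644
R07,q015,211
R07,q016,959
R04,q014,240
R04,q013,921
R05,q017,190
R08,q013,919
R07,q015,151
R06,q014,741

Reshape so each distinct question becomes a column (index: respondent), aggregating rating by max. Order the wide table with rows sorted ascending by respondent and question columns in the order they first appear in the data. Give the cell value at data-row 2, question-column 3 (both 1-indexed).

655

With rows sorted ascending by respondent, row 2 is respondent=R03. question columns in first-appearance order: q015, q013, q014, q016, q017; column 3 is q014.
Long rows with respondent=R03, question=q014: max(508, 655) = 655.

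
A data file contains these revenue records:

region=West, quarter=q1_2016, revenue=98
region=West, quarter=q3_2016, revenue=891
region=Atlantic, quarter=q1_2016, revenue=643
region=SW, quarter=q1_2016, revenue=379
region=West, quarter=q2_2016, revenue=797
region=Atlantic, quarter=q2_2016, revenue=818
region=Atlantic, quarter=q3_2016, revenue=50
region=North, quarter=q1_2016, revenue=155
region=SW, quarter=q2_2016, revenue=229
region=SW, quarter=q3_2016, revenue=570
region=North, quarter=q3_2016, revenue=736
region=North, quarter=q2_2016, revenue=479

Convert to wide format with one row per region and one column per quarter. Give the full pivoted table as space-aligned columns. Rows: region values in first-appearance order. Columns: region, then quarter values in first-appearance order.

region    q1_2016  q3_2016  q2_2016
West      98       891      797    
Atlantic  643      50       818    
SW        379      570      229    
North     155      736      479    

Columns: region plus the 3 distinct quarter values (q1_2016, q3_2016, q2_2016).
For example, row West column q1_2016 takes revenue=98 from the long row (West, q1_2016).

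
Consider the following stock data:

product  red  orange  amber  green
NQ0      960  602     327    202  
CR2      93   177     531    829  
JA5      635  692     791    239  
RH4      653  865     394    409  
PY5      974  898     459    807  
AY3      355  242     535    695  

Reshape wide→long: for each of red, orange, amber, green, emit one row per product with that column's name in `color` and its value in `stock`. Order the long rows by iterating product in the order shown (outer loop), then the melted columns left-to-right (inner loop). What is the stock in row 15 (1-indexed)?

394

24 rows total (6 × 4). Row 15: index ⌊(15-1)/4⌋ = 3 into product → RH4; (15-1) mod 4 = 2 into the melted columns → amber.
So row 15 is (RH4, amber, 394); stock = 394.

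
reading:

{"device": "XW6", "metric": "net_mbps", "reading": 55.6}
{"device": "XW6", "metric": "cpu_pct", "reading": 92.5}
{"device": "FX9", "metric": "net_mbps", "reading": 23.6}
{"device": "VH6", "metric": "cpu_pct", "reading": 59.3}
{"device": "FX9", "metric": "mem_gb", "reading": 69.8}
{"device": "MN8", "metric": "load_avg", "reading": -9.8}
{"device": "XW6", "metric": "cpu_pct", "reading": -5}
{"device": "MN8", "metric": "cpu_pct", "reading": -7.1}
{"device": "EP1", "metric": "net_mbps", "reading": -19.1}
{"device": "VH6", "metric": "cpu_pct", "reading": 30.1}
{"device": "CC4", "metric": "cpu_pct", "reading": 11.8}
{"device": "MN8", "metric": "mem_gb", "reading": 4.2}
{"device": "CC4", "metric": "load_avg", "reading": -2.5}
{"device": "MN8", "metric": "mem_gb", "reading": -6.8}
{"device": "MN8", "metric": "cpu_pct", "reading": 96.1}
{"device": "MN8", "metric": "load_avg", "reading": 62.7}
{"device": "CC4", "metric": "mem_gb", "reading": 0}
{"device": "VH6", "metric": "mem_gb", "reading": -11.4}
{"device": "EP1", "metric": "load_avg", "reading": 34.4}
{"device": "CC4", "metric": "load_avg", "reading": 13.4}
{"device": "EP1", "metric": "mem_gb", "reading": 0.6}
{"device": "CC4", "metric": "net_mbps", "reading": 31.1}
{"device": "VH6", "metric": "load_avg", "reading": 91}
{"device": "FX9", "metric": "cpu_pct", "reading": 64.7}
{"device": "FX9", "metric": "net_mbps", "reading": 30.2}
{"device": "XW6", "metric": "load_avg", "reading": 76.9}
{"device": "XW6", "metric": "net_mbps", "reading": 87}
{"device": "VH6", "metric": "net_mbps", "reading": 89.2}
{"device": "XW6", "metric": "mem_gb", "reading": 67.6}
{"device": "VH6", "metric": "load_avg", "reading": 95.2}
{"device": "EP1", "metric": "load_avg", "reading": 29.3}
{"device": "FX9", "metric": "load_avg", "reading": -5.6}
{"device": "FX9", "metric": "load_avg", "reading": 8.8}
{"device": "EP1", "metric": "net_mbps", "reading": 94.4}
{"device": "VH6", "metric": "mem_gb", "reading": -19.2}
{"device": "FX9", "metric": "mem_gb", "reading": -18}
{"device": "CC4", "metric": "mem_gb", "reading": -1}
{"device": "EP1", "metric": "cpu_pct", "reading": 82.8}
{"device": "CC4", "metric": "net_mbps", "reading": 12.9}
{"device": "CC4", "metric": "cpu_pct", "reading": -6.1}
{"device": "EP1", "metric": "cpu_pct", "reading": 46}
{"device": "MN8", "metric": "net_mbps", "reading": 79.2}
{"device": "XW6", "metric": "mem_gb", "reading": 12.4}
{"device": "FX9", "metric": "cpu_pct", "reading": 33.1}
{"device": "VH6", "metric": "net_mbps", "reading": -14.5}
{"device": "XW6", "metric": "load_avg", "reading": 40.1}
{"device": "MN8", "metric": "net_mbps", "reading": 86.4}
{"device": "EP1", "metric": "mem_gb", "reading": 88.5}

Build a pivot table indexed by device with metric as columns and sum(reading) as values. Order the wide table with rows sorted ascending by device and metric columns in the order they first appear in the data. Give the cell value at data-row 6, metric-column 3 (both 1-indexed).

With rows sorted ascending by device, row 6 is device=XW6. metric columns in first-appearance order: net_mbps, cpu_pct, mem_gb, load_avg; column 3 is mem_gb.
Long rows with device=XW6, metric=mem_gb: 67.6 + 12.4 = 80.

80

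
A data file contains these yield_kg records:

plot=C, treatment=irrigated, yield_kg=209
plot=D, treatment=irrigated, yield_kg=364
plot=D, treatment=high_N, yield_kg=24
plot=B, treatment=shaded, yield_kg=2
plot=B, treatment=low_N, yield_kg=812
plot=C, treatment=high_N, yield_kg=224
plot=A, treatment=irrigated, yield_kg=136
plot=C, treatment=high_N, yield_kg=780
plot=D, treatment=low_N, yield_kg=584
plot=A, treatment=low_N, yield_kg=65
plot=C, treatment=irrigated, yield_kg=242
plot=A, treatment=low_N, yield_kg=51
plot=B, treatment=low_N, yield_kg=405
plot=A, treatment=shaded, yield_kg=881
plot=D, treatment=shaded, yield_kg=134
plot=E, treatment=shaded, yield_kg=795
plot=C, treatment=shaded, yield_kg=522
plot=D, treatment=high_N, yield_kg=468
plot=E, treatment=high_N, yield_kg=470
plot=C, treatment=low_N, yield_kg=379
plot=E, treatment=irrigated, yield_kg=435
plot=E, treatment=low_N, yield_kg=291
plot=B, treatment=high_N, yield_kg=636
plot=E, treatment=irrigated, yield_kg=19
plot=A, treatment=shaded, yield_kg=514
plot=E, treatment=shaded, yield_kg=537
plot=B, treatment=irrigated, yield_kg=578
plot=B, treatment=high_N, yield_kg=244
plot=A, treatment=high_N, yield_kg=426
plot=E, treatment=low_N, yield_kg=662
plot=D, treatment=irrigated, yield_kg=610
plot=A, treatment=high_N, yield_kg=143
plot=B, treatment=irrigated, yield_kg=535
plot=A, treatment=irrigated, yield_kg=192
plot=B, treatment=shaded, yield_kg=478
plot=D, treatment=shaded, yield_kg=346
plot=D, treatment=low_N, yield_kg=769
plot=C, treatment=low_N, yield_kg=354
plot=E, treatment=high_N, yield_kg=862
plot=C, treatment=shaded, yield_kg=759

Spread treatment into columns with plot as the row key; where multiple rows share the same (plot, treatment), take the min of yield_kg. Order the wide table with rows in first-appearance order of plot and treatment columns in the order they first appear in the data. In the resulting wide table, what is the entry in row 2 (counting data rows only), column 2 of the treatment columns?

With rows in first-appearance order of plot, row 2 is plot=D. treatment columns in first-appearance order: irrigated, high_N, shaded, low_N; column 2 is high_N.
Long rows with plot=D, treatment=high_N: min(24, 468) = 24.

24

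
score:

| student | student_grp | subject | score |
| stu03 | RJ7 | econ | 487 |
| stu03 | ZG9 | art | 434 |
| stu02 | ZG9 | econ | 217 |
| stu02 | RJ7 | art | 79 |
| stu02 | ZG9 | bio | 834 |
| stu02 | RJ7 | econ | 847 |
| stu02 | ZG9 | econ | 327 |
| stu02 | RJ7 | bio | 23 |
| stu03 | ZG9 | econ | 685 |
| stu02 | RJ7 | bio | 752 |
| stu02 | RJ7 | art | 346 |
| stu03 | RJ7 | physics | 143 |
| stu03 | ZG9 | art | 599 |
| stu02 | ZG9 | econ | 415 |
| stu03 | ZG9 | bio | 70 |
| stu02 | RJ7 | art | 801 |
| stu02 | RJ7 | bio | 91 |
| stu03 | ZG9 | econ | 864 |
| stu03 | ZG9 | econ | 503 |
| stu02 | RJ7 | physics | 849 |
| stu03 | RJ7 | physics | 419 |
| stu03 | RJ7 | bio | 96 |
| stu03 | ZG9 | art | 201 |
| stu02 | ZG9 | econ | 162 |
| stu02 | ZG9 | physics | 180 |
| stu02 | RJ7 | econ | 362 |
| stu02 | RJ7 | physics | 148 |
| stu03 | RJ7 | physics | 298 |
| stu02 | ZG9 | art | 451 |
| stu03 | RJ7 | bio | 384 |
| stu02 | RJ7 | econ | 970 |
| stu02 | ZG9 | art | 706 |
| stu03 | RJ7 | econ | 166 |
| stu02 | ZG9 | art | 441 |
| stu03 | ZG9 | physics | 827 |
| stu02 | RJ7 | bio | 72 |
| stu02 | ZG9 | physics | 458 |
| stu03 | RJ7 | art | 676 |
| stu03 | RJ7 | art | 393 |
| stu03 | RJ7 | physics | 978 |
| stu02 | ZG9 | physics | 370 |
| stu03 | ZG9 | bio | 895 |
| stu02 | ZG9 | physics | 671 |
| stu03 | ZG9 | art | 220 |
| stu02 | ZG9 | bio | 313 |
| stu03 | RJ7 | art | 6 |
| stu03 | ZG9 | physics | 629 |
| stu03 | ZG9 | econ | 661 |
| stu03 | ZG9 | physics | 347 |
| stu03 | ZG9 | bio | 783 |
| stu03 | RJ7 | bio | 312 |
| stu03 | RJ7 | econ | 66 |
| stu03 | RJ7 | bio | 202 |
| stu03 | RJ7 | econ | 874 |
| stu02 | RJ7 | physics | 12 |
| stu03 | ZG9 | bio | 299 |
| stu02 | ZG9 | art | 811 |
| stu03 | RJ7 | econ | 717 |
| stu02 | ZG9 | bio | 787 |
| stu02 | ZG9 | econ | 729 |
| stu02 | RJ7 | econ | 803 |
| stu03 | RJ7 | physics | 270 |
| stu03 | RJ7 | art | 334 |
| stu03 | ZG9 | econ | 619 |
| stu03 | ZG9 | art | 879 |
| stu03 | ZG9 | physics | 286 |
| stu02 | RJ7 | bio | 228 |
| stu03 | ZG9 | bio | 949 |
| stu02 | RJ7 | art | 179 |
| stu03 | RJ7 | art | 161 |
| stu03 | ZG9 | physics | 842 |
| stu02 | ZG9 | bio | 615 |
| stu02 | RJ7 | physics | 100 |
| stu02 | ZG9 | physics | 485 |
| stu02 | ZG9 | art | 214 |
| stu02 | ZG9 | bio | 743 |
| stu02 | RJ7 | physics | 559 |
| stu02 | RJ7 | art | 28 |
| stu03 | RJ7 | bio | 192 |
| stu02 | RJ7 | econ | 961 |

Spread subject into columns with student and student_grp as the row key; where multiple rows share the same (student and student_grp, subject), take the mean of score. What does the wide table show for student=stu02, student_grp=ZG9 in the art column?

524.60

Rows with student=stu02, student_grp=ZG9 and subject=art: score values are 451, 706, 441, 811, 214.
(451 + 706 + 441 + 811 + 214) / 5 = 524.60.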